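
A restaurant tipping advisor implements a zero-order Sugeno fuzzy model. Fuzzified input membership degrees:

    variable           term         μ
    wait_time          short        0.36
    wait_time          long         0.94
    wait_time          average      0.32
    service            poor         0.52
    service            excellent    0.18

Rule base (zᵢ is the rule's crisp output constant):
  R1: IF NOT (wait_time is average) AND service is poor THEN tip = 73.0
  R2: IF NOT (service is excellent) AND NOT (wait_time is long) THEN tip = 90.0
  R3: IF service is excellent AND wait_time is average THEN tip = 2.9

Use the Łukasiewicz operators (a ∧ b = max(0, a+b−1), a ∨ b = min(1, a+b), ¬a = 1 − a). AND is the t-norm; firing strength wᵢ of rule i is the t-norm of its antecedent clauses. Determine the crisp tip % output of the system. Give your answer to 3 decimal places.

73.000

R1 (z=73.0): ¬average=1−0.32=0.68, poor=0.52; AND[max(0, a+b−1)] → w = 0.20
R2 (z=90.0): ¬excellent=1−0.18=0.82, ¬long=1−0.94=0.06; AND[max(0, a+b−1)] → w = 0.00
R3 (z=2.9): excellent=0.18, average=0.32; AND[max(0, a+b−1)] → w = 0.00
Weighted average = (0.20·73.0 + 0.00·90.0 + 0.00·2.9) / (0.20 + 0.00 + 0.00)
  = 14.6000 / 0.2000 = 73.000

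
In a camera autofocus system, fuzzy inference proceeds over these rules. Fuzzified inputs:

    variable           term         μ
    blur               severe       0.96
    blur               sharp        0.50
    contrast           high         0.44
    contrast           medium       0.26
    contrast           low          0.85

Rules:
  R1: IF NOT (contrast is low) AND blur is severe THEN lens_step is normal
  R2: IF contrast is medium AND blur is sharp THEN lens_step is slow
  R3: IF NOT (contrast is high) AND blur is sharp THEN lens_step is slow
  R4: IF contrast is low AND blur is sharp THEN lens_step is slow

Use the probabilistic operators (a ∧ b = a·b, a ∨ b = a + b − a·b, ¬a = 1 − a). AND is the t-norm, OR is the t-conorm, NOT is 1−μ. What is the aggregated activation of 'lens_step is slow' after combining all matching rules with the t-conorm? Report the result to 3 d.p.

R1: ¬low=1−0.85=0.15, severe=0.96; AND[a·b] → w = 0.1440
R2: medium=0.26, sharp=0.50; AND[a·b] → w = 0.1300
R3: ¬high=1−0.44=0.56, sharp=0.50; AND[a·b] → w = 0.2800
R4: low=0.85, sharp=0.50; AND[a·b] → w = 0.4250
Rules with consequent 'slow': {R2, R3, R4} → strengths 0.1300, 0.2800, 0.4250
Aggregate via t-conorm [a + b − a·b]: 0.6398

0.640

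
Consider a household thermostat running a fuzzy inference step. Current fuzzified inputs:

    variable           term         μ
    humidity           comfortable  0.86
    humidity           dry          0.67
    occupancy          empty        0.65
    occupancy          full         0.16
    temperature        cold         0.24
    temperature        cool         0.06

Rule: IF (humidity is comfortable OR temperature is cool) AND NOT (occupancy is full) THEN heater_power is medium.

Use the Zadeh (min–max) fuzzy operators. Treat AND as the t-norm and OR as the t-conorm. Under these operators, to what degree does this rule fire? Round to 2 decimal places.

firing strength: (comfortable=0.86 OR cool=0.06) = 0.86; AND[min(a, b)] with ¬full=1−0.16=0.84 → w = 0.84

0.84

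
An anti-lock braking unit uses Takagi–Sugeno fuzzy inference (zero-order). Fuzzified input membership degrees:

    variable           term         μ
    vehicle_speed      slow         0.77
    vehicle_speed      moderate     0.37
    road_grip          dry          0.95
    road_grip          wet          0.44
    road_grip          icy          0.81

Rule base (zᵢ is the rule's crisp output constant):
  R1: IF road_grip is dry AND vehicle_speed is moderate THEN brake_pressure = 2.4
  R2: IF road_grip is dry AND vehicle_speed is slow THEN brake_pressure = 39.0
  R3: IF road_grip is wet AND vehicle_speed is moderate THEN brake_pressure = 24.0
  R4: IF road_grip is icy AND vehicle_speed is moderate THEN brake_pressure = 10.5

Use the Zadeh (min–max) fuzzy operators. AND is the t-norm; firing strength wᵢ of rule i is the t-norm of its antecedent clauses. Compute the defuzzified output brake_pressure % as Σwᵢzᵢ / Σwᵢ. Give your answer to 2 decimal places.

R1 (z=2.4): dry=0.95, moderate=0.37; AND[min(a, b)] → w = 0.37
R2 (z=39.0): dry=0.95, slow=0.77; AND[min(a, b)] → w = 0.77
R3 (z=24.0): wet=0.44, moderate=0.37; AND[min(a, b)] → w = 0.37
R4 (z=10.5): icy=0.81, moderate=0.37; AND[min(a, b)] → w = 0.37
Weighted average = (0.37·2.4 + 0.77·39.0 + 0.37·24.0 + 0.37·10.5) / (0.37 + 0.77 + 0.37 + 0.37)
  = 43.6830 / 1.8800 = 23.24

23.24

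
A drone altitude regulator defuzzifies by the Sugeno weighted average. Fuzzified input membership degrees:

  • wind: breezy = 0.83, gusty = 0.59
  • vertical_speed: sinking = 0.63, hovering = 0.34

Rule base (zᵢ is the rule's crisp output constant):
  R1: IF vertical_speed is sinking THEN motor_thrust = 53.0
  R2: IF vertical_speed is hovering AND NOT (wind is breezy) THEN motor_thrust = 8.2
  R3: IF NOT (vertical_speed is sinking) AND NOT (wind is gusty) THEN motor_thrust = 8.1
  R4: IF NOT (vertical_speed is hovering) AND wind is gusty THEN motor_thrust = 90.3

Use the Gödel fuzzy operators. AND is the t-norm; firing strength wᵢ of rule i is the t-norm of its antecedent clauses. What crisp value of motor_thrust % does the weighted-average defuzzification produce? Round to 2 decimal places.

R1 (z=53.0): sinking=0.63 → w = 0.63
R2 (z=8.2): hovering=0.34, ¬breezy=1−0.83=0.17; AND[min(a, b)] → w = 0.17
R3 (z=8.1): ¬sinking=1−0.63=0.37, ¬gusty=1−0.59=0.41; AND[min(a, b)] → w = 0.37
R4 (z=90.3): ¬hovering=1−0.34=0.66, gusty=0.59; AND[min(a, b)] → w = 0.59
Weighted average = (0.63·53.0 + 0.17·8.2 + 0.37·8.1 + 0.59·90.3) / (0.63 + 0.17 + 0.37 + 0.59)
  = 91.0580 / 1.7600 = 51.74

51.74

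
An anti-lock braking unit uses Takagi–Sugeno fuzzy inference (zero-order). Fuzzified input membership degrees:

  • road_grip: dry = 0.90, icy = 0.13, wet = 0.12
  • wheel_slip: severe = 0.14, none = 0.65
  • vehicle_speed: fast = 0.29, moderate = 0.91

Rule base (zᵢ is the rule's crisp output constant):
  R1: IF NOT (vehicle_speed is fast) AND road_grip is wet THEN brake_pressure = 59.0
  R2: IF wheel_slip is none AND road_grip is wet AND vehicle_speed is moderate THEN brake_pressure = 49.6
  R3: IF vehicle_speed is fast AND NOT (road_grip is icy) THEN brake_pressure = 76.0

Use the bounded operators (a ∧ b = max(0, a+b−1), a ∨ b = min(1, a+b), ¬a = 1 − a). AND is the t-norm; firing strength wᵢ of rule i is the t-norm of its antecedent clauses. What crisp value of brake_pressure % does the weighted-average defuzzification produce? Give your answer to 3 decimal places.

76.000

R1 (z=59.0): ¬fast=1−0.29=0.71, wet=0.12; AND[max(0, a+b−1)] → w = 0.00
R2 (z=49.6): none=0.65, wet=0.12, moderate=0.91; AND[max(0, a+b−1)] → w = 0.00
R3 (z=76.0): fast=0.29, ¬icy=1−0.13=0.87; AND[max(0, a+b−1)] → w = 0.16
Weighted average = (0.00·59.0 + 0.00·49.6 + 0.16·76.0) / (0.00 + 0.00 + 0.16)
  = 12.1600 / 0.1600 = 76.000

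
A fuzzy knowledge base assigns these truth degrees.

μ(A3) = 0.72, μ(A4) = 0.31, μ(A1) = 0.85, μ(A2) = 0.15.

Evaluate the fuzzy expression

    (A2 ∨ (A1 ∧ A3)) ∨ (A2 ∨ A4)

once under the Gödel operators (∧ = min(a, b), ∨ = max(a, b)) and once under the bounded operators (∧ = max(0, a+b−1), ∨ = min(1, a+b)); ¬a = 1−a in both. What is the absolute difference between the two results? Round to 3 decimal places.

Under Gödel:
  A1 ∧ A3 = min(a, b) on (0.85, 0.72) = 0.72
  A2 ∨ (A1 ∧ A3) = max(a, b) on (0.15, 0.72) = 0.72
  A2 ∨ A4 = max(a, b) on (0.15, 0.31) = 0.31
  (A2 ∨ (A1 ∧ A3)) ∨ (A2 ∨ A4) = max(a, b) on (0.72, 0.31) = 0.72
  → value = 0.7200
Under bounded:
  A1 ∧ A3 = max(0, a+b−1) on (0.85, 0.72) = 0.57
  A2 ∨ (A1 ∧ A3) = min(1, a+b) on (0.15, 0.57) = 0.72
  A2 ∨ A4 = min(1, a+b) on (0.15, 0.31) = 0.46
  (A2 ∨ (A1 ∧ A3)) ∨ (A2 ∨ A4) = min(1, a+b) on (0.72, 0.46) = 1.00
  → value = 1.0000
|0.7200 − 1.0000| = 0.280

0.280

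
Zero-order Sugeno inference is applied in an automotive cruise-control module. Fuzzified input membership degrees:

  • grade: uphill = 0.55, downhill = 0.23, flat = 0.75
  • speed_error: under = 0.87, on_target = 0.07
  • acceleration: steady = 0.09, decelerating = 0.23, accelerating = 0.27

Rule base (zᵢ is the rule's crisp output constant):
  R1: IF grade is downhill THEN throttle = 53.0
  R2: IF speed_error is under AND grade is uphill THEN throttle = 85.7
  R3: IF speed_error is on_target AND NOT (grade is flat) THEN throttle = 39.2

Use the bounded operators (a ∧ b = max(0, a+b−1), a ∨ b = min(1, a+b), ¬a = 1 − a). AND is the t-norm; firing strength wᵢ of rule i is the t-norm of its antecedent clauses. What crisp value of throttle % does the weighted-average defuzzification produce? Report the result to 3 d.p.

R1 (z=53.0): downhill=0.23 → w = 0.23
R2 (z=85.7): under=0.87, uphill=0.55; AND[max(0, a+b−1)] → w = 0.42
R3 (z=39.2): on_target=0.07, ¬flat=1−0.75=0.25; AND[max(0, a+b−1)] → w = 0.00
Weighted average = (0.23·53.0 + 0.42·85.7 + 0.00·39.2) / (0.23 + 0.42 + 0.00)
  = 48.1840 / 0.6500 = 74.129

74.129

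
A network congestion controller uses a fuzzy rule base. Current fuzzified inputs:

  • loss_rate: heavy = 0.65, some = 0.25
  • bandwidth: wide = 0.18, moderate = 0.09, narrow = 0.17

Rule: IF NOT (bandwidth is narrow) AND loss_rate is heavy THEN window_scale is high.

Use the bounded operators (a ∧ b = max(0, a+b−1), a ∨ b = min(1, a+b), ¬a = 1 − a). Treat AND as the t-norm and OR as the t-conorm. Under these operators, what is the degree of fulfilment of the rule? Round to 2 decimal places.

0.48

firing strength: ¬narrow=1−0.17=0.83, heavy=0.65; AND[max(0, a+b−1)] → w = 0.48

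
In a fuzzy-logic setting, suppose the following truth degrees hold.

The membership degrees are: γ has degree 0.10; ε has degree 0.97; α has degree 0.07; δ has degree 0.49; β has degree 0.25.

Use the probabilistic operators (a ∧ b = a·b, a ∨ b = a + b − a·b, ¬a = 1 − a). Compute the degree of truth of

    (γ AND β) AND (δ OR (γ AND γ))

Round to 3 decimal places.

0.012

γ AND β = a·b on (0.1000, 0.2500) = 0.0250
γ AND γ = a·b on (0.1000, 0.1000) = 0.0100
δ OR (γ AND γ) = a + b − a·b on (0.4900, 0.0100) = 0.4951
(γ AND β) AND (δ OR (γ AND γ)) = a·b on (0.0250, 0.4951) = 0.0124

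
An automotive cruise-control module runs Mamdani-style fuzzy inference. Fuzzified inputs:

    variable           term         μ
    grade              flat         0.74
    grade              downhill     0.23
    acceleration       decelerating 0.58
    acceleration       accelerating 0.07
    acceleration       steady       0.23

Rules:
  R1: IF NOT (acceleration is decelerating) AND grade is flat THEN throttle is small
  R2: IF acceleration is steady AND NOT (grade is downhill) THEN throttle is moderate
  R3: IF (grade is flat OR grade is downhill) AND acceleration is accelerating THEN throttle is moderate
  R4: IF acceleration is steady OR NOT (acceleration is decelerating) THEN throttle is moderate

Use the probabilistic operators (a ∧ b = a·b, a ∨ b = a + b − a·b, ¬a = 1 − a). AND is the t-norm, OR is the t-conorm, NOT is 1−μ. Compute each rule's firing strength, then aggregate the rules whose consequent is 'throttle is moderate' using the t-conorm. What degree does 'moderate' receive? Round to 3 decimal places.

0.653

R1: ¬decelerating=1−0.58=0.42, flat=0.74; AND[a·b] → w = 0.3108
R2: steady=0.23, ¬downhill=1−0.23=0.77; AND[a·b] → w = 0.1771
R3: (flat=0.74 OR downhill=0.23) = 0.7998; AND[a·b] with accelerating=0.07 → w = 0.0560
R4: steady=0.23, ¬decelerating=1−0.58=0.42; OR[a + b − a·b] → w = 0.5534
Rules with consequent 'moderate': {R2, R3, R4} → strengths 0.1771, 0.0560, 0.5534
Aggregate via t-conorm [a + b − a·b]: 0.6531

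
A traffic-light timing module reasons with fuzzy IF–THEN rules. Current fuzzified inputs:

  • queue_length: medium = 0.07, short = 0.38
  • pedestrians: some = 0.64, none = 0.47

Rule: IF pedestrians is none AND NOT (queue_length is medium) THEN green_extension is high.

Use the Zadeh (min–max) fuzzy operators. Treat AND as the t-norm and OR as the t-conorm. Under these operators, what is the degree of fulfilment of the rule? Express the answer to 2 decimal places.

firing strength: none=0.47, ¬medium=1−0.07=0.93; AND[min(a, b)] → w = 0.47

0.47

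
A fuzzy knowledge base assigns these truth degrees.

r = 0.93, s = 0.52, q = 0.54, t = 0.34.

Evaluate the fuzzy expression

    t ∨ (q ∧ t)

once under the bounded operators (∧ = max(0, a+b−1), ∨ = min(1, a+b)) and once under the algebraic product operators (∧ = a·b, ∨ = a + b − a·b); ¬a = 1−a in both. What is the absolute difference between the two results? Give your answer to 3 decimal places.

0.121

Under bounded:
  q ∧ t = max(0, a+b−1) on (0.54, 0.34) = 0.00
  t ∨ (q ∧ t) = min(1, a+b) on (0.34, 0.00) = 0.34
  → value = 0.3400
Under algebraic product:
  q ∧ t = a·b on (0.5400, 0.3400) = 0.1836
  t ∨ (q ∧ t) = a + b − a·b on (0.3400, 0.1836) = 0.4612
  → value = 0.4612
|0.3400 − 0.4612| = 0.121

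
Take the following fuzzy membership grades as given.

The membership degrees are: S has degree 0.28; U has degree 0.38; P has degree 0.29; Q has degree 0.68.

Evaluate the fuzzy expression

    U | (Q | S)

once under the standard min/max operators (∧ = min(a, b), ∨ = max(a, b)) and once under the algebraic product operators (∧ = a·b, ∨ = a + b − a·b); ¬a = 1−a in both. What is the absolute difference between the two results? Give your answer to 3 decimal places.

0.177

Under standard min/max:
  Q | S = max(a, b) on (0.68, 0.28) = 0.68
  U | (Q | S) = max(a, b) on (0.38, 0.68) = 0.68
  → value = 0.6800
Under algebraic product:
  Q | S = a + b − a·b on (0.6800, 0.2800) = 0.7696
  U | (Q | S) = a + b − a·b on (0.3800, 0.7696) = 0.8572
  → value = 0.8572
|0.6800 − 0.8572| = 0.177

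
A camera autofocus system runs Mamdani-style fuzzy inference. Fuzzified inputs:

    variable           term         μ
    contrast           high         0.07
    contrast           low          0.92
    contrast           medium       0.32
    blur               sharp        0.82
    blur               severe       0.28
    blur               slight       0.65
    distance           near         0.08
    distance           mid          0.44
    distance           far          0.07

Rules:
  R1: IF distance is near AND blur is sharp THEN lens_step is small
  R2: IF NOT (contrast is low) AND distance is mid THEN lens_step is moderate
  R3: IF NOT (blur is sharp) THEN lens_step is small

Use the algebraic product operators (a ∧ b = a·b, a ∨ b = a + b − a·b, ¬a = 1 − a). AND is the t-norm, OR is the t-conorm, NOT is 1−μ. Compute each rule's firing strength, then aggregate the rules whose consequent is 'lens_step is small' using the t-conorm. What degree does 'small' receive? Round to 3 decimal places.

0.234

R1: near=0.08, sharp=0.82; AND[a·b] → w = 0.0656
R2: ¬low=1−0.92=0.08, mid=0.44; AND[a·b] → w = 0.0352
R3: ¬sharp=1−0.82=0.18 → w = 0.1800
Rules with consequent 'small': {R1, R3} → strengths 0.0656, 0.1800
Aggregate via t-conorm [a + b − a·b]: 0.2338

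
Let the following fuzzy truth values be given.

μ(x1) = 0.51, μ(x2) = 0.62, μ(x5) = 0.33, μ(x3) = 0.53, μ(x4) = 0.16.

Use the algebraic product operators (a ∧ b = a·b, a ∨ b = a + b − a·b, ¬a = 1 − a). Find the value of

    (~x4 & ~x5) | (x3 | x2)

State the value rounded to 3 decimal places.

0.922

~x4 = 1 − 0.1600 = 0.8400
~x5 = 1 − 0.3300 = 0.6700
~x4 & ~x5 = a·b on (0.8400, 0.6700) = 0.5628
x3 | x2 = a + b − a·b on (0.5300, 0.6200) = 0.8214
(~x4 & ~x5) | (x3 | x2) = a + b − a·b on (0.5628, 0.8214) = 0.9219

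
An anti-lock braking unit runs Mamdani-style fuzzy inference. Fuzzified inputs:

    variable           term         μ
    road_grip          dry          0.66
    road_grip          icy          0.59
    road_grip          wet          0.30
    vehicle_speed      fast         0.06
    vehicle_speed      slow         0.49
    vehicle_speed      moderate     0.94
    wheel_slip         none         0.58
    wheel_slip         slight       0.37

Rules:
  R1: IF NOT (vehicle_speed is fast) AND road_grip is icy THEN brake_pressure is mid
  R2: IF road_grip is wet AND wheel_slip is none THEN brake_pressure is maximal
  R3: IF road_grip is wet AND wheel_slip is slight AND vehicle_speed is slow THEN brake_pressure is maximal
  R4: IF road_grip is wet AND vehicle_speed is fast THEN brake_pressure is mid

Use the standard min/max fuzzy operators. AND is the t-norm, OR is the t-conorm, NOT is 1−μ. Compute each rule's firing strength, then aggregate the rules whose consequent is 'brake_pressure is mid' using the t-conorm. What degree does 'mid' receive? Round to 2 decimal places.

R1: ¬fast=1−0.06=0.94, icy=0.59; AND[min(a, b)] → w = 0.59
R2: wet=0.30, none=0.58; AND[min(a, b)] → w = 0.30
R3: wet=0.30, slight=0.37, slow=0.49; AND[min(a, b)] → w = 0.30
R4: wet=0.30, fast=0.06; AND[min(a, b)] → w = 0.06
Rules with consequent 'mid': {R1, R4} → strengths 0.59, 0.06
Aggregate via t-conorm [max(a, b)]: 0.59

0.59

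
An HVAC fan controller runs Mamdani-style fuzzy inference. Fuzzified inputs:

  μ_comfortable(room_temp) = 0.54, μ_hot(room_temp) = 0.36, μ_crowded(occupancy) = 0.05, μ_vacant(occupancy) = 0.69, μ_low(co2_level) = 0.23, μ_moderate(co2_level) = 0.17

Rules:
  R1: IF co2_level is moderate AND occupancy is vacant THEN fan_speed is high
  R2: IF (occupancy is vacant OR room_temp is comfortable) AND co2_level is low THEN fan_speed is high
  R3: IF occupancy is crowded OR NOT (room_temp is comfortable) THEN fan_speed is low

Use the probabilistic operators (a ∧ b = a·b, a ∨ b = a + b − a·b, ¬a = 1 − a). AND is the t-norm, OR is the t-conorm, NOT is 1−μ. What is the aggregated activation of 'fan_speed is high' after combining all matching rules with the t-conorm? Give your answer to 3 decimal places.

R1: moderate=0.17, vacant=0.69; AND[a·b] → w = 0.1173
R2: (vacant=0.69 OR comfortable=0.54) = 0.8574; AND[a·b] with low=0.23 → w = 0.1972
R3: crowded=0.05, ¬comfortable=1−0.54=0.46; OR[a + b − a·b] → w = 0.4870
Rules with consequent 'high': {R1, R2} → strengths 0.1173, 0.1972
Aggregate via t-conorm [a + b − a·b]: 0.2914

0.291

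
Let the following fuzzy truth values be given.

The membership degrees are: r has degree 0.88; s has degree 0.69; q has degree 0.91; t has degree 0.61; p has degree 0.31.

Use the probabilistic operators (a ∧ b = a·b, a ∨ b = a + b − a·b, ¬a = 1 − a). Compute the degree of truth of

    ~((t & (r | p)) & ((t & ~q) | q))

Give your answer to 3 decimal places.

r | p = a + b − a·b on (0.8800, 0.3100) = 0.9172
t & (r | p) = a·b on (0.6100, 0.9172) = 0.5595
~q = 1 − 0.9100 = 0.0900
t & ~q = a·b on (0.6100, 0.0900) = 0.0549
(t & ~q) | q = a + b − a·b on (0.0549, 0.9100) = 0.9149
(t & (r | p)) & ((t & ~q) | q) = a·b on (0.5595, 0.9149) = 0.5119
~((t & (r | p)) & ((t & ~q) | q)) = 1 − 0.5119 = 0.4881

0.488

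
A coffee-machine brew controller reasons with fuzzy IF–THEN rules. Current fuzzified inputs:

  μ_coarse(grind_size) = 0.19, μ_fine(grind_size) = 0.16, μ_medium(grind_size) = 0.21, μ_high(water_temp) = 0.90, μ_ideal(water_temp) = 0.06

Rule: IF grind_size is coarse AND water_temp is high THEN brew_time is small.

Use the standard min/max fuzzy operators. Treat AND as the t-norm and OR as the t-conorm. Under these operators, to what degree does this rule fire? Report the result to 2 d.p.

0.19

firing strength: coarse=0.19, high=0.90; AND[min(a, b)] → w = 0.19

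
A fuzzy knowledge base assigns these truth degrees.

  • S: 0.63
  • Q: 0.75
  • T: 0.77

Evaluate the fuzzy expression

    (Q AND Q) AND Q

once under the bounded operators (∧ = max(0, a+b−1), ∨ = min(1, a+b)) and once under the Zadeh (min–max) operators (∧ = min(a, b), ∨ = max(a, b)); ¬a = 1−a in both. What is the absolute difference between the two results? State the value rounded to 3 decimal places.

0.500

Under bounded:
  Q AND Q = max(0, a+b−1) on (0.75, 0.75) = 0.50
  (Q AND Q) AND Q = max(0, a+b−1) on (0.50, 0.75) = 0.25
  → value = 0.2500
Under Zadeh (min–max):
  Q AND Q = min(a, b) on (0.75, 0.75) = 0.75
  (Q AND Q) AND Q = min(a, b) on (0.75, 0.75) = 0.75
  → value = 0.7500
|0.2500 − 0.7500| = 0.500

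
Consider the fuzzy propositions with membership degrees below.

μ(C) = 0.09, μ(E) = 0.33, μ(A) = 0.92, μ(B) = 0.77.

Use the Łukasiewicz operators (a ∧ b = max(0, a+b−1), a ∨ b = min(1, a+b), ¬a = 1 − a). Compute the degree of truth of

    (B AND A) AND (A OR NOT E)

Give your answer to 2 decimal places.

0.69

B AND A = max(0, a+b−1) on (0.77, 0.92) = 0.69
NOT E = 1 − 0.33 = 0.67
A OR NOT E = min(1, a+b) on (0.92, 0.67) = 1.00
(B AND A) AND (A OR NOT E) = max(0, a+b−1) on (0.69, 1.00) = 0.69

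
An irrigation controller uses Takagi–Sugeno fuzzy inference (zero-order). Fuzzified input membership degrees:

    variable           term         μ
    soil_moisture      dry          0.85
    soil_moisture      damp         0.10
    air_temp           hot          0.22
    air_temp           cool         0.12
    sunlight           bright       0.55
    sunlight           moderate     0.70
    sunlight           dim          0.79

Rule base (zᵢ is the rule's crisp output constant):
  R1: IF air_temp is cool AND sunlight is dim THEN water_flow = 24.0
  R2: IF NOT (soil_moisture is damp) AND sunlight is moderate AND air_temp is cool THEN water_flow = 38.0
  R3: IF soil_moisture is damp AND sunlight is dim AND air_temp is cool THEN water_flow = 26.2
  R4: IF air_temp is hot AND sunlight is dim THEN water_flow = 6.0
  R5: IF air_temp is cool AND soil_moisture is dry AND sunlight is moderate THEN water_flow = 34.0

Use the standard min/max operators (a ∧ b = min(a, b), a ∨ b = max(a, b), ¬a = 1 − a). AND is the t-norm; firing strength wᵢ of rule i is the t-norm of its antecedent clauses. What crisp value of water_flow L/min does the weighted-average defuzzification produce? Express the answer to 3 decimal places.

22.735

R1 (z=24.0): cool=0.12, dim=0.79; AND[min(a, b)] → w = 0.12
R2 (z=38.0): ¬damp=1−0.10=0.90, moderate=0.70, cool=0.12; AND[min(a, b)] → w = 0.12
R3 (z=26.2): damp=0.10, dim=0.79, cool=0.12; AND[min(a, b)] → w = 0.10
R4 (z=6.0): hot=0.22, dim=0.79; AND[min(a, b)] → w = 0.22
R5 (z=34.0): cool=0.12, dry=0.85, moderate=0.70; AND[min(a, b)] → w = 0.12
Weighted average = (0.12·24.0 + 0.12·38.0 + 0.10·26.2 + 0.22·6.0 + 0.12·34.0) / (0.12 + 0.12 + 0.10 + 0.22 + 0.12)
  = 15.4600 / 0.6800 = 22.735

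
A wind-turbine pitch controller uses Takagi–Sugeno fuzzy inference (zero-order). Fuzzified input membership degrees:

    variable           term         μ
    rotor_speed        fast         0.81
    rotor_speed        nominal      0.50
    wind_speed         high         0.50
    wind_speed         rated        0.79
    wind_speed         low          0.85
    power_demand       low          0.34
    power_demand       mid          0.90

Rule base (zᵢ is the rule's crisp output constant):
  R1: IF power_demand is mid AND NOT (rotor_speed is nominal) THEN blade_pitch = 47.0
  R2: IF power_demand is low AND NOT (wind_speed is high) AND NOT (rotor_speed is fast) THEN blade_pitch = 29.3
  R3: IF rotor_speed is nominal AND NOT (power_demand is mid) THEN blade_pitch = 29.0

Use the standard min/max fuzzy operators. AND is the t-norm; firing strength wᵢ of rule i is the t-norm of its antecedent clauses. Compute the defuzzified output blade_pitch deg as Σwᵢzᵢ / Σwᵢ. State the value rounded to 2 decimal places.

R1 (z=47.0): mid=0.90, ¬nominal=1−0.50=0.50; AND[min(a, b)] → w = 0.50
R2 (z=29.3): low=0.34, ¬high=1−0.50=0.50, ¬fast=1−0.81=0.19; AND[min(a, b)] → w = 0.19
R3 (z=29.0): nominal=0.50, ¬mid=1−0.90=0.10; AND[min(a, b)] → w = 0.10
Weighted average = (0.50·47.0 + 0.19·29.3 + 0.10·29.0) / (0.50 + 0.19 + 0.10)
  = 31.9670 / 0.7900 = 40.46

40.46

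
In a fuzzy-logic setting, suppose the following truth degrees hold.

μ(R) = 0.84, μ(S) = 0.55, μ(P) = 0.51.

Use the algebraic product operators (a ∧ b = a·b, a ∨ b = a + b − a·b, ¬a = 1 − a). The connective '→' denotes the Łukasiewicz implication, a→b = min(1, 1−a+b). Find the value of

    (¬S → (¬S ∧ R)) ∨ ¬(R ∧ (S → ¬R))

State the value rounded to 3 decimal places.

¬S = 1 − 0.5500 = 0.4500
¬S = 1 − 0.5500 = 0.4500
¬S ∧ R = a·b on (0.4500, 0.8400) = 0.3780
¬S → (¬S ∧ R)  [Łukasiewicz: min(1, 1−a+b)] with a=0.4500, b=0.3780 → 0.9280
¬R = 1 − 0.8400 = 0.1600
S → ¬R  [Łukasiewicz: min(1, 1−a+b)] with a=0.5500, b=0.1600 → 0.6100
R ∧ (S → ¬R) = a·b on (0.8400, 0.6100) = 0.5124
¬(R ∧ (S → ¬R)) = 1 − 0.5124 = 0.4876
(¬S → (¬S ∧ R)) ∨ ¬(R ∧ (S → ¬R)) = a + b − a·b on (0.9280, 0.4876) = 0.9631

0.963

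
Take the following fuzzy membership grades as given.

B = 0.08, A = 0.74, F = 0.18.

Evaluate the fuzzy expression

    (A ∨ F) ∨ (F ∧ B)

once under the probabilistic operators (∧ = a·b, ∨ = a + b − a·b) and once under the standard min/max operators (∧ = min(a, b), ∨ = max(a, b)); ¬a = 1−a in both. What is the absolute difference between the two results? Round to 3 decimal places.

Under probabilistic:
  A ∨ F = a + b − a·b on (0.7400, 0.1800) = 0.7868
  F ∧ B = a·b on (0.1800, 0.0800) = 0.0144
  (A ∨ F) ∨ (F ∧ B) = a + b − a·b on (0.7868, 0.0144) = 0.7899
  → value = 0.7899
Under standard min/max:
  A ∨ F = max(a, b) on (0.74, 0.18) = 0.74
  F ∧ B = min(a, b) on (0.18, 0.08) = 0.08
  (A ∨ F) ∨ (F ∧ B) = max(a, b) on (0.74, 0.08) = 0.74
  → value = 0.7400
|0.7899 − 0.7400| = 0.050

0.050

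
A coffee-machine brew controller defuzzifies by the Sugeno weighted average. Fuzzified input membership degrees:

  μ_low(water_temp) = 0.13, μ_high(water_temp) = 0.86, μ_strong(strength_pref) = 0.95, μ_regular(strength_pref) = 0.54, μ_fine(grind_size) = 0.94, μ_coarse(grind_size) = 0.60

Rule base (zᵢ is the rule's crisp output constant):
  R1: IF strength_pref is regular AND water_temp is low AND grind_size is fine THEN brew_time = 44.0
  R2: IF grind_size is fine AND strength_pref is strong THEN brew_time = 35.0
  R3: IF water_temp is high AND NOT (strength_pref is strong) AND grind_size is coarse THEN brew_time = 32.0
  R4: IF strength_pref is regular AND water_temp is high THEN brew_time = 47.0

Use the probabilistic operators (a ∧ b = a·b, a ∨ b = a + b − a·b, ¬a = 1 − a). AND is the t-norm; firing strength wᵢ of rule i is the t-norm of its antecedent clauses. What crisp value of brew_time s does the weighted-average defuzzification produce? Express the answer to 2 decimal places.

39.20

R1 (z=44.0): regular=0.54, low=0.13, fine=0.94; AND[a·b] → w = 0.0660
R2 (z=35.0): fine=0.94, strong=0.95; AND[a·b] → w = 0.8930
R3 (z=32.0): high=0.86, ¬strong=1−0.95=0.05, coarse=0.60; AND[a·b] → w = 0.0258
R4 (z=47.0): regular=0.54, high=0.86; AND[a·b] → w = 0.4644
Weighted average = (0.0660·44.0 + 0.8930·35.0 + 0.0258·32.0 + 0.4644·47.0) / (0.0660 + 0.8930 + 0.0258 + 0.4644)
  = 56.8109 / 1.4492 = 39.20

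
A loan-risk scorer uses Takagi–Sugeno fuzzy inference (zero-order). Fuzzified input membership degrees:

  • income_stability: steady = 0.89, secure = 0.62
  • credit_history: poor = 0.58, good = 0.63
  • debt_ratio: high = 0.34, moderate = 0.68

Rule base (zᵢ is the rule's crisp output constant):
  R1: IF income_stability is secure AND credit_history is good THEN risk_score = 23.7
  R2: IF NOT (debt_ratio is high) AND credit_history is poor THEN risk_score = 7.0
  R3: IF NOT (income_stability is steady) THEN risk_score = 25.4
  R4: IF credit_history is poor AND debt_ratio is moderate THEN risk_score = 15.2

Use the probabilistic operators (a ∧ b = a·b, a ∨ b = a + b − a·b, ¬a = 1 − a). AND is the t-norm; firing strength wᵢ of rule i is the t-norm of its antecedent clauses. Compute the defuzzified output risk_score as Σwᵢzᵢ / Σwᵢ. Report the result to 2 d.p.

16.22

R1 (z=23.7): secure=0.62, good=0.63; AND[a·b] → w = 0.3906
R2 (z=7.0): ¬high=1−0.34=0.66, poor=0.58; AND[a·b] → w = 0.3828
R3 (z=25.4): ¬steady=1−0.89=0.11 → w = 0.1100
R4 (z=15.2): poor=0.58, moderate=0.68; AND[a·b] → w = 0.3944
Weighted average = (0.3906·23.7 + 0.3828·7.0 + 0.1100·25.4 + 0.3944·15.2) / (0.3906 + 0.3828 + 0.1100 + 0.3944)
  = 20.7257 / 1.2778 = 16.22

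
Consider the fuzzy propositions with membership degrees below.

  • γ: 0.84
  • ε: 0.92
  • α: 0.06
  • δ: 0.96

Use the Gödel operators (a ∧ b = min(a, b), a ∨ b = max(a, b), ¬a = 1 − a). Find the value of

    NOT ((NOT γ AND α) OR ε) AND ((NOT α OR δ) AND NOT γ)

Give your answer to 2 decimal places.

0.08

NOT γ = 1 − 0.84 = 0.16
NOT γ AND α = min(a, b) on (0.16, 0.06) = 0.06
(NOT γ AND α) OR ε = max(a, b) on (0.06, 0.92) = 0.92
NOT ((NOT γ AND α) OR ε) = 1 − 0.92 = 0.08
NOT α = 1 − 0.06 = 0.94
NOT α OR δ = max(a, b) on (0.94, 0.96) = 0.96
NOT γ = 1 − 0.84 = 0.16
(NOT α OR δ) AND NOT γ = min(a, b) on (0.96, 0.16) = 0.16
NOT ((NOT γ AND α) OR ε) AND ((NOT α OR δ) AND NOT γ) = min(a, b) on (0.08, 0.16) = 0.08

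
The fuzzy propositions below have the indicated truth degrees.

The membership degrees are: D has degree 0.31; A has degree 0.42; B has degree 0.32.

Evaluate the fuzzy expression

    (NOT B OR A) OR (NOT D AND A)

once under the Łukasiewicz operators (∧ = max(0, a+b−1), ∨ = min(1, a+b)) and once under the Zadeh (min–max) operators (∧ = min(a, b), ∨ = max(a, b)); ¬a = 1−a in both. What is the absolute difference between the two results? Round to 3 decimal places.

Under Łukasiewicz:
  NOT B = 1 − 0.32 = 0.68
  NOT B OR A = min(1, a+b) on (0.68, 0.42) = 1.00
  NOT D = 1 − 0.31 = 0.69
  NOT D AND A = max(0, a+b−1) on (0.69, 0.42) = 0.11
  (NOT B OR A) OR (NOT D AND A) = min(1, a+b) on (1.00, 0.11) = 1.00
  → value = 1.0000
Under Zadeh (min–max):
  NOT B = 1 − 0.32 = 0.68
  NOT B OR A = max(a, b) on (0.68, 0.42) = 0.68
  NOT D = 1 − 0.31 = 0.69
  NOT D AND A = min(a, b) on (0.69, 0.42) = 0.42
  (NOT B OR A) OR (NOT D AND A) = max(a, b) on (0.68, 0.42) = 0.68
  → value = 0.6800
|1.0000 − 0.6800| = 0.320

0.320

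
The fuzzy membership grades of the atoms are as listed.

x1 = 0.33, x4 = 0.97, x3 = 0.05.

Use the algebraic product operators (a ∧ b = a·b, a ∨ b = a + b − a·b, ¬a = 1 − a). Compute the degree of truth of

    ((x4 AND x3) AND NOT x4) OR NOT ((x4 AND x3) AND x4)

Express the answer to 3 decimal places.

0.953

x4 AND x3 = a·b on (0.9700, 0.0500) = 0.0485
NOT x4 = 1 − 0.9700 = 0.0300
(x4 AND x3) AND NOT x4 = a·b on (0.0485, 0.0300) = 0.0015
x4 AND x3 = a·b on (0.9700, 0.0500) = 0.0485
(x4 AND x3) AND x4 = a·b on (0.0485, 0.9700) = 0.0470
NOT ((x4 AND x3) AND x4) = 1 − 0.0470 = 0.9530
((x4 AND x3) AND NOT x4) OR NOT ((x4 AND x3) AND x4) = a + b − a·b on (0.0015, 0.9530) = 0.9530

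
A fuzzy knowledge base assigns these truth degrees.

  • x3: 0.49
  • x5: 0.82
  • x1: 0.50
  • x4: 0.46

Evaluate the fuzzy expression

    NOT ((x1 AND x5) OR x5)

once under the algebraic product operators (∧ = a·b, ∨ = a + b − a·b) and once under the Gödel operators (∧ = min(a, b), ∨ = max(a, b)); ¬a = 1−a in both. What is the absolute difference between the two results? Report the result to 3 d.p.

Under algebraic product:
  x1 AND x5 = a·b on (0.5000, 0.8200) = 0.4100
  (x1 AND x5) OR x5 = a + b − a·b on (0.4100, 0.8200) = 0.8938
  NOT ((x1 AND x5) OR x5) = 1 − 0.8938 = 0.1062
  → value = 0.1062
Under Gödel:
  x1 AND x5 = min(a, b) on (0.50, 0.82) = 0.50
  (x1 AND x5) OR x5 = max(a, b) on (0.50, 0.82) = 0.82
  NOT ((x1 AND x5) OR x5) = 1 − 0.82 = 0.18
  → value = 0.1800
|0.1062 − 0.1800| = 0.074

0.074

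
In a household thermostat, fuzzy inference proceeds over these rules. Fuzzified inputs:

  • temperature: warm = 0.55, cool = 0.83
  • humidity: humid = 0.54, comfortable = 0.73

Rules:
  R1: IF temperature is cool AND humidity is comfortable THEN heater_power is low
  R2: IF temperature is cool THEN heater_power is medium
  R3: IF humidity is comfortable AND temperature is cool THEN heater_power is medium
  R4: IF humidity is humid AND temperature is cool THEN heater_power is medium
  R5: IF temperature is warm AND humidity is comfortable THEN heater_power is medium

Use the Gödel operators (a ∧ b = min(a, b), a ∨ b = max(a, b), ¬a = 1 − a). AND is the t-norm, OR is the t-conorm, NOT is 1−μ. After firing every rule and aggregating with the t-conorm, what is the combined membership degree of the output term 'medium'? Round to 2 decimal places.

R1: cool=0.83, comfortable=0.73; AND[min(a, b)] → w = 0.73
R2: cool=0.83 → w = 0.83
R3: comfortable=0.73, cool=0.83; AND[min(a, b)] → w = 0.73
R4: humid=0.54, cool=0.83; AND[min(a, b)] → w = 0.54
R5: warm=0.55, comfortable=0.73; AND[min(a, b)] → w = 0.55
Rules with consequent 'medium': {R2, R3, R4, R5} → strengths 0.83, 0.73, 0.54, 0.55
Aggregate via t-conorm [max(a, b)]: 0.83

0.83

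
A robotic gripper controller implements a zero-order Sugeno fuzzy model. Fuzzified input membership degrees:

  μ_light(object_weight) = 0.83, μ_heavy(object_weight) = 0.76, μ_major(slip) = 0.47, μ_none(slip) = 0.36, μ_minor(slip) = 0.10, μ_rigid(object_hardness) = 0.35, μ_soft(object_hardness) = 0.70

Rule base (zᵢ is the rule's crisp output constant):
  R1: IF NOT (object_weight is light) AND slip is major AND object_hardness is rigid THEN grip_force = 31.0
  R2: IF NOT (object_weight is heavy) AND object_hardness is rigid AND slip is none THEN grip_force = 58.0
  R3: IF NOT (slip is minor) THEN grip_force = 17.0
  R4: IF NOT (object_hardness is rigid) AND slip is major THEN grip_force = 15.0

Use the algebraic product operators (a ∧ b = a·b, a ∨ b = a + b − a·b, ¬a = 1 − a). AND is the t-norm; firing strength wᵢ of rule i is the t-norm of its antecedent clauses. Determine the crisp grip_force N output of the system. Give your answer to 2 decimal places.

17.81

R1 (z=31.0): ¬light=1−0.83=0.17, major=0.47, rigid=0.35; AND[a·b] → w = 0.0280
R2 (z=58.0): ¬heavy=1−0.76=0.24, rigid=0.35, none=0.36; AND[a·b] → w = 0.0302
R3 (z=17.0): ¬minor=1−0.10=0.90 → w = 0.9000
R4 (z=15.0): ¬rigid=1−0.35=0.65, major=0.47; AND[a·b] → w = 0.3055
Weighted average = (0.0280·31.0 + 0.0302·58.0 + 0.9000·17.0 + 0.3055·15.0) / (0.0280 + 0.0302 + 0.9000 + 0.3055)
  = 22.5033 / 1.2637 = 17.81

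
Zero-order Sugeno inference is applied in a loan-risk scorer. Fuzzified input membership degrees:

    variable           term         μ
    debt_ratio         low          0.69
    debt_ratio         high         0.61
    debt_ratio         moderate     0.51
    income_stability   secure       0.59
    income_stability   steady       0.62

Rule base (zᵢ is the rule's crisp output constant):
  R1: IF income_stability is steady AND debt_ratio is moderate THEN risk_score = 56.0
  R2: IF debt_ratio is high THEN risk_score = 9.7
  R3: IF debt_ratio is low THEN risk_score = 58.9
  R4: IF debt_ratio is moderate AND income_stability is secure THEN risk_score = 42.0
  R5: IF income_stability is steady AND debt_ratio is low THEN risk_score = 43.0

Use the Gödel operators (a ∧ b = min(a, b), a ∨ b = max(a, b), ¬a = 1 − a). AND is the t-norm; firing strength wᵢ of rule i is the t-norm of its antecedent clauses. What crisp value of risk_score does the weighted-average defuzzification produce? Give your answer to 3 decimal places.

R1 (z=56.0): steady=0.62, moderate=0.51; AND[min(a, b)] → w = 0.51
R2 (z=9.7): high=0.61 → w = 0.61
R3 (z=58.9): low=0.69 → w = 0.69
R4 (z=42.0): moderate=0.51, secure=0.59; AND[min(a, b)] → w = 0.51
R5 (z=43.0): steady=0.62, low=0.69; AND[min(a, b)] → w = 0.62
Weighted average = (0.51·56.0 + 0.61·9.7 + 0.69·58.9 + 0.51·42.0 + 0.62·43.0) / (0.51 + 0.61 + 0.69 + 0.51 + 0.62)
  = 123.1980 / 2.9400 = 41.904

41.904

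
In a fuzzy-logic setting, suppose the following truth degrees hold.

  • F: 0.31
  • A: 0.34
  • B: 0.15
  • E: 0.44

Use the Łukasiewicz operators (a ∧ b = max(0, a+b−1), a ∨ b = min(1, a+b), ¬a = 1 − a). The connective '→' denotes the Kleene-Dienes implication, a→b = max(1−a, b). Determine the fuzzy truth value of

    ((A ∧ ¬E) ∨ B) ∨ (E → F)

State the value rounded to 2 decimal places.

¬E = 1 − 0.44 = 0.56
A ∧ ¬E = max(0, a+b−1) on (0.34, 0.56) = 0.00
(A ∧ ¬E) ∨ B = min(1, a+b) on (0.00, 0.15) = 0.15
E → F  [Kleene-Dienes: max(1−a, b)] with a=0.44, b=0.31 → 0.56
((A ∧ ¬E) ∨ B) ∨ (E → F) = min(1, a+b) on (0.15, 0.56) = 0.71

0.71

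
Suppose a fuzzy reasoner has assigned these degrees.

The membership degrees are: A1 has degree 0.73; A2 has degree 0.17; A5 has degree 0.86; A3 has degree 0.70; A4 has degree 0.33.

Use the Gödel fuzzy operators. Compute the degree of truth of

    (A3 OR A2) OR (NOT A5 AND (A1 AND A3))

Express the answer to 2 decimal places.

A3 OR A2 = max(a, b) on (0.70, 0.17) = 0.70
NOT A5 = 1 − 0.86 = 0.14
A1 AND A3 = min(a, b) on (0.73, 0.70) = 0.70
NOT A5 AND (A1 AND A3) = min(a, b) on (0.14, 0.70) = 0.14
(A3 OR A2) OR (NOT A5 AND (A1 AND A3)) = max(a, b) on (0.70, 0.14) = 0.70

0.70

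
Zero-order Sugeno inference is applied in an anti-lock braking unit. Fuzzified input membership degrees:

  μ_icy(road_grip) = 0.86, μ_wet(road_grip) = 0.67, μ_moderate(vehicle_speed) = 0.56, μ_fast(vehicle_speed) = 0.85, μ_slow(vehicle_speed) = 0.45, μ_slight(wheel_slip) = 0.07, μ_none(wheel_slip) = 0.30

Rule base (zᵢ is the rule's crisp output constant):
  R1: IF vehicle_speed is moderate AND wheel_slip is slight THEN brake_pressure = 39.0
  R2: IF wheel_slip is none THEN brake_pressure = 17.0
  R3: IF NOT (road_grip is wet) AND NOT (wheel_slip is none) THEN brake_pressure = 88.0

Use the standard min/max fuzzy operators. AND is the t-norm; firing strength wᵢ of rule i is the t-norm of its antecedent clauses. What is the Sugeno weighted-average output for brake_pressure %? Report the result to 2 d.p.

52.67

R1 (z=39.0): moderate=0.56, slight=0.07; AND[min(a, b)] → w = 0.07
R2 (z=17.0): none=0.30 → w = 0.30
R3 (z=88.0): ¬wet=1−0.67=0.33, ¬none=1−0.30=0.70; AND[min(a, b)] → w = 0.33
Weighted average = (0.07·39.0 + 0.30·17.0 + 0.33·88.0) / (0.07 + 0.30 + 0.33)
  = 36.8700 / 0.7000 = 52.67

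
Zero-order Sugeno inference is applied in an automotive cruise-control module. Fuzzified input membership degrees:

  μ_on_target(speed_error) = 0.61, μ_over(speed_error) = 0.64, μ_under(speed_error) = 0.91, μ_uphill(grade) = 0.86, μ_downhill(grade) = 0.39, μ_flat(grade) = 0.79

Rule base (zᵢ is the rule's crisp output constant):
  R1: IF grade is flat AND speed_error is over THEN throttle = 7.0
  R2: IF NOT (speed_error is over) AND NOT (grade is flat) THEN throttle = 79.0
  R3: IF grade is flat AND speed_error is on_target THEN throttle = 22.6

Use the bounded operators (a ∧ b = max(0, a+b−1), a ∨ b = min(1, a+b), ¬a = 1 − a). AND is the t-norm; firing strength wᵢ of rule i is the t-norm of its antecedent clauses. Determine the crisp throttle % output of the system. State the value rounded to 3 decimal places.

R1 (z=7.0): flat=0.79, over=0.64; AND[max(0, a+b−1)] → w = 0.43
R2 (z=79.0): ¬over=1−0.64=0.36, ¬flat=1−0.79=0.21; AND[max(0, a+b−1)] → w = 0.00
R3 (z=22.6): flat=0.79, on_target=0.61; AND[max(0, a+b−1)] → w = 0.40
Weighted average = (0.43·7.0 + 0.00·79.0 + 0.40·22.6) / (0.43 + 0.00 + 0.40)
  = 12.0500 / 0.8300 = 14.518

14.518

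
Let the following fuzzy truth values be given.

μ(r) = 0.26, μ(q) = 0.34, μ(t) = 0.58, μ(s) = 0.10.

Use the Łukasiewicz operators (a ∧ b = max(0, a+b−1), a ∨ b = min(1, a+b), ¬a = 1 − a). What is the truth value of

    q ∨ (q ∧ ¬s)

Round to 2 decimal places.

0.58

¬s = 1 − 0.10 = 0.90
q ∧ ¬s = max(0, a+b−1) on (0.34, 0.90) = 0.24
q ∨ (q ∧ ¬s) = min(1, a+b) on (0.34, 0.24) = 0.58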